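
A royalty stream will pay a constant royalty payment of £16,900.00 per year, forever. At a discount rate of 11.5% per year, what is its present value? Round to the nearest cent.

£146956.52

Level perpetuity: PV = C / r = £16,900.00 / 0.115 = £146,956.52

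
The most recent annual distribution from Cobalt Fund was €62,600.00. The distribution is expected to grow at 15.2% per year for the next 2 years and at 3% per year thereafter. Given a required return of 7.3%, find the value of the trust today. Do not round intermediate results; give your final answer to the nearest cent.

€1867783.52

D_1 = 72115.20000
D_2 = 83076.71040
Terminal value at year 2: TV = D_2×(1+g_2)/(r−g_2) = 85569.01171/0.043 = 1989977.01656
P_0 = D_1/(1+r)^1 + D_2/(1+r)^2 + TV/(1+r)^2
    = 67208.94688 + 72157.22908 + 1728417.34774 = 1867783.52370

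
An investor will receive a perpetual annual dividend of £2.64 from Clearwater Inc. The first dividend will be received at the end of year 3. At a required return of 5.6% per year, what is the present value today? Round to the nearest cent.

Value at end of year 2: C / r = £2.64 / 0.056 = £47.1429
Discount to today: PV = £47.1429 / (1 + 0.056)^2 = £47.1429 / 1.115136 = £42.28

£42.28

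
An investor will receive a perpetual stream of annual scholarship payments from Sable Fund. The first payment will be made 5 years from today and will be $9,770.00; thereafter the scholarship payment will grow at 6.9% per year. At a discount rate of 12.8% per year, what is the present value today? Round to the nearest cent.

Value at end of year 4: C₁ / (r − g) = $9,770.00 / (0.128 − 0.069) = $165,593.2203
Discount to today: PV = $165,593.2203 / (1 + 0.128)^4 = $165,593.2203 / 1.618961 = $102,283.63

$102283.63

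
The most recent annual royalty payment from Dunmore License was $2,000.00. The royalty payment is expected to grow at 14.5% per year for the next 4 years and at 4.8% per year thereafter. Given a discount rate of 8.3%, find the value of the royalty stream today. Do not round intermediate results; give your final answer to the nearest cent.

D_1 = 2290.00000
D_2 = 2622.05000
D_3 = 3002.24725
D_4 = 3437.57310
Terminal value at year 4: TV = D_4×(1+g_2)/(r−g_2) = 3602.57661/0.035 = 102930.76029
P_0 = D_1/(1+r)^1 + D_2/(1+r)^2 + D_3/(1+r)^3 + D_4/(1+r)^4 + TV/(1+r)^4
    = 2114.49677 + 2235.54829 + 2363.52982 + 2498.83808 + 74822.35170 = 84034.76466

$84034.76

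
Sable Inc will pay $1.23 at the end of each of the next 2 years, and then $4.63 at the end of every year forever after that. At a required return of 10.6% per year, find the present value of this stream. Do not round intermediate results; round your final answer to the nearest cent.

$37.83

PV of 2-year annuity: $1.23 × [1 − (1+0.106)^−2] / 0.106 = 2.11765
Perpetuity value at year 2: $4.63 / 0.106 = 43.67925
PV of perpetuity: 43.67925 / (1+0.106)^2 = 35.70795
Total PV = 2.11765 + 35.70795 = 37.82559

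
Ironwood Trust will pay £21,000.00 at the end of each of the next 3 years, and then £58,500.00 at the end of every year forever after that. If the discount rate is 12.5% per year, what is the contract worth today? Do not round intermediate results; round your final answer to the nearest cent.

£378699.59

PV of 3-year annuity: £21,000.00 × [1 − (1+0.125)^−3] / 0.125 = 50008.23045
Perpetuity value at year 3: £58,500.00 / 0.125 = 468000.00000
PV of perpetuity: 468000.00000 / (1+0.125)^3 = 328691.35802
Total PV = 50008.23045 + 328691.35802 = 378699.58848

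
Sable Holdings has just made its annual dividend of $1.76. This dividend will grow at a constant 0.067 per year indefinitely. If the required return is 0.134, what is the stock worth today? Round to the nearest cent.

$28.03

D₁ = D₀ × (1 + g) = $1.76 × 1.067 = $1.8779
Growing perpetuity: P = D₁ / (r − g) = $1.8779 / (0.134 − 0.067) = $28.03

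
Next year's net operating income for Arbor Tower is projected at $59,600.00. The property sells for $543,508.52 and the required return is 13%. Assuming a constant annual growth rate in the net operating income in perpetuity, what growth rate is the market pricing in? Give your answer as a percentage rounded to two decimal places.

2.03%

P = D₁/(r−g) ⇒ g = r − D₁/P = 0.13 − $59,600.00/$543,508.52 = 0.020342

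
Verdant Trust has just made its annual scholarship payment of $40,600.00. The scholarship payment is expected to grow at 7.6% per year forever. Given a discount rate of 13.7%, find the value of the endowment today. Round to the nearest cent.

D₁ = D₀ × (1 + g) = $40,600.00 × 1.076 = $43,685.6000
Growing perpetuity: P = D₁ / (r − g) = $43,685.6000 / (0.137 − 0.076) = $716,157.38

$716157.38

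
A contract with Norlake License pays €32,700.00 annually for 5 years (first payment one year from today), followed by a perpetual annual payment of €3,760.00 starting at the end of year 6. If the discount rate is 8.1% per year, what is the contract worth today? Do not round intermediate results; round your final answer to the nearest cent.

PV of 5-year annuity: €32,700.00 × [1 − (1+0.081)^−5] / 0.081 = 130218.22971
Perpetuity value at year 5: €3,760.00 / 0.081 = 46419.75309
PV of perpetuity: 46419.75309 / (1+0.081)^5 = 31446.64777
Total PV = 130218.22971 + 31446.64777 = 161664.87748

€161664.88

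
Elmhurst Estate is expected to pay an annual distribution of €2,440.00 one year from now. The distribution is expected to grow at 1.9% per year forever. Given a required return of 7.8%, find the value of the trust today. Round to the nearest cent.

€41355.93

Growing perpetuity: P = D₁ / (r − g) = €2,440.0000 / (0.078 − 0.019) = €41,355.93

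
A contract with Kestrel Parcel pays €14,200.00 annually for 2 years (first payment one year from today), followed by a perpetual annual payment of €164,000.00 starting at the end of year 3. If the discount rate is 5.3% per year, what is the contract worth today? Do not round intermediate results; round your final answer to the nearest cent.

PV of 2-year annuity: €14,200.00 × [1 − (1+0.053)^−2] / 0.053 = 26291.81401
Perpetuity value at year 2: €164,000.00 / 0.053 = 3094339.62264
PV of perpetuity: 3094339.62264 / (1+0.053)^2 = 2790687.68619
Total PV = 26291.81401 + 2790687.68619 = 2816979.50020

€2816979.50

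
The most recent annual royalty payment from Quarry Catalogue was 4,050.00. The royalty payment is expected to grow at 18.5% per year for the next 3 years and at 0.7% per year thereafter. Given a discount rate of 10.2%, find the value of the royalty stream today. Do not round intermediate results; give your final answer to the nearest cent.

67452.94

D_1 = 4799.25000
D_2 = 5687.11125
D_3 = 6739.22683
Terminal value at year 3: TV = D_3×(1+g_2)/(r−g_2) = 6786.40142/0.095 = 71435.80441
P_0 = D_1/(1+r)^1 + D_2/(1+r)^2 + D_3/(1+r)^3 + TV/(1+r)^3
    = 4355.03630 + 4683.04720 + 5035.76309 + 53379.08880 = 67452.93539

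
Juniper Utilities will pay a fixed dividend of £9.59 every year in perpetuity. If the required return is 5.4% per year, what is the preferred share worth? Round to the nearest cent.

£177.59

Level perpetuity: PV = C / r = £9.59 / 0.054 = £177.59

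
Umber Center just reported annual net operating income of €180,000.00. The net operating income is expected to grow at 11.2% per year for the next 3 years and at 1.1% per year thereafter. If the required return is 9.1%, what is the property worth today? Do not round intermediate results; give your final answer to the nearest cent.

€2969706.79

D_1 = 200160.00000
D_2 = 222577.92000
D_3 = 247506.64704
Terminal value at year 3: TV = D_3×(1+g_2)/(r−g_2) = 250229.22016/0.08 = 3127865.25197
P_0 = D_1/(1+r)^1 + D_2/(1+r)^2 + D_3/(1+r)^3 + TV/(1+r)^3
    = 183464.71127 + 186996.11268 + 190595.48790 + 2408650.47838 = 2969706.79025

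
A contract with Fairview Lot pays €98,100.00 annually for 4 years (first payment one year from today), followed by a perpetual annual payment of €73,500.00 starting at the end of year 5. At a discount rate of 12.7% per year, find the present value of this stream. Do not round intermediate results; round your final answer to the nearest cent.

€652370.61

PV of 4-year annuity: €98,100.00 × [1 − (1+0.127)^−4] / 0.127 = 293623.87767
Perpetuity value at year 4: €73,500.00 / 0.127 = 578740.15748
PV of perpetuity: 578740.15748 / (1+0.127)^4 = 358746.73232
Total PV = 293623.87767 + 358746.73232 = 652370.60998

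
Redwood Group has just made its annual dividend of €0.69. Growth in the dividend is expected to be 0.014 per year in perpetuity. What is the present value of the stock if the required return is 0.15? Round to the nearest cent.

D₁ = D₀ × (1 + g) = €0.69 × 1.014 = €0.6997
Growing perpetuity: P = D₁ / (r − g) = €0.6997 / (0.15 − 0.014) = €5.14

€5.14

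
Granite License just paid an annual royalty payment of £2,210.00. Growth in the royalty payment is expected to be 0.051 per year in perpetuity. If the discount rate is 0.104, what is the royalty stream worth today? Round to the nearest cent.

£43824.72

D₁ = D₀ × (1 + g) = £2,210.00 × 1.051 = £2,322.7100
Growing perpetuity: P = D₁ / (r − g) = £2,322.7100 / (0.104 − 0.051) = £43,824.72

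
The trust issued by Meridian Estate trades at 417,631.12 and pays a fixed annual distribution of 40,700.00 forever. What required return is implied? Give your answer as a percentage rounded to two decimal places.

P = C/r ⇒ r = C/P = 40,700.00/417,631.12 = 0.097454

9.75%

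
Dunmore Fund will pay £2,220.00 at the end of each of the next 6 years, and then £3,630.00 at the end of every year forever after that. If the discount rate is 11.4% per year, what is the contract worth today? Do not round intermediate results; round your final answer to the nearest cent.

PV of 6-year annuity: £2,220.00 × [1 − (1+0.114)^−6] / 0.114 = 9284.55715
Perpetuity value at year 6: £3,630.00 / 0.114 = 31842.10526
PV of perpetuity: 31842.10526 / (1+0.114)^6 = 16660.59966
Total PV = 9284.55715 + 16660.59966 = 25945.15680

£25945.16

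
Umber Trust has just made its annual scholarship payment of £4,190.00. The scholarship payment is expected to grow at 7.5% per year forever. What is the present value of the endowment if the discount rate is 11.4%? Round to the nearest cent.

£115493.59

D₁ = D₀ × (1 + g) = £4,190.00 × 1.075 = £4,504.2500
Growing perpetuity: P = D₁ / (r − g) = £4,504.2500 / (0.114 − 0.075) = £115,493.59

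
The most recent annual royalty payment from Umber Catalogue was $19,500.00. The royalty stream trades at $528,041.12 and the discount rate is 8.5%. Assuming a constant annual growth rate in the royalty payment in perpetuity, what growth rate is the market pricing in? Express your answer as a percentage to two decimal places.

P = D₀(1+g)/(r−g) ⇒ P(r−g) = D₀(1+g) ⇒ g(P+D₀) = P·r − D₀
g = (P·r − D₀)/(P + D₀) = ($528,041.12×0.085 − $19,500.00) / ($528,041.12 + $19,500.00) = 0.046359

4.64%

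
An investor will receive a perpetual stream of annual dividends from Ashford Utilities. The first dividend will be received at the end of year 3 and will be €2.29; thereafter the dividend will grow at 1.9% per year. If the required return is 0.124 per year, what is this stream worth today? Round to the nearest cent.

Value at end of year 2: C₁ / (r − g) = €2.29 / (0.124 − 0.019) = €21.8095
Discount to today: PV = €21.8095 / (1 + 0.124)^2 = €21.8095 / 1.263376 = €17.26

€17.26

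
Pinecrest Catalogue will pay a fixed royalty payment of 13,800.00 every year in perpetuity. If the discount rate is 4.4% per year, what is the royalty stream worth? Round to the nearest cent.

313636.36

Level perpetuity: PV = C / r = 13,800.00 / 0.044 = 313,636.36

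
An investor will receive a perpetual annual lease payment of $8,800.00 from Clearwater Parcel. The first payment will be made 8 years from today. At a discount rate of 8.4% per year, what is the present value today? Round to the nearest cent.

$59566.00

Value at end of year 7: C / r = $8,800.00 / 0.084 = $104,761.9048
Discount to today: PV = $104,761.9048 / (1 + 0.084)^7 = $104,761.9048 / 1.758754 = $59,566.00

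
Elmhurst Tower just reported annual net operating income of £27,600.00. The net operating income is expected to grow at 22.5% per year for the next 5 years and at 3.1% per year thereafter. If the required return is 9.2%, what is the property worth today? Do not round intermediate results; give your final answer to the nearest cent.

D_1 = 33810.00000
D_2 = 41417.25000
D_3 = 50736.13125
D_4 = 62151.76078
D_5 = 76135.90696
Terminal value at year 5: TV = D_5×(1+g_2)/(r−g_2) = 78496.12007/0.061 = 1286821.64054
P_0 = D_1/(1+r)^1 + D_2/(1+r)^2 + D_3/(1+r)^3 + D_4/(1+r)^4 + D_5/(1+r)^5 + TV/(1+r)^5
    = 30961.53846 + 34732.49507 + 38962.73485 + 43708.19615 + 49031.63030 + 828714.93172 = 1026111.52655

£1026111.53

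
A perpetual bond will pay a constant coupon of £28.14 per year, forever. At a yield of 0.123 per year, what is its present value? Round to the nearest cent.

£228.78

Level perpetuity: PV = C / r = £28.14 / 0.123 = £228.78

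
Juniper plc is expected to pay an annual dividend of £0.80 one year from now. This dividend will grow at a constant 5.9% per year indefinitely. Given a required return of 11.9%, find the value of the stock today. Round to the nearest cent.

Growing perpetuity: P = D₁ / (r − g) = £0.8000 / (0.119 − 0.059) = £13.33

£13.33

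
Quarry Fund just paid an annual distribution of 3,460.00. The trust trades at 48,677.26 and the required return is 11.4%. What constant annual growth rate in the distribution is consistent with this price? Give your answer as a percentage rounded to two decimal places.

4.01%

P = D₀(1+g)/(r−g) ⇒ P(r−g) = D₀(1+g) ⇒ g(P+D₀) = P·r − D₀
g = (P·r − D₀)/(P + D₀) = (48,677.26×0.114 − 3,460.00) / (48,677.26 + 3,460.00) = 0.040071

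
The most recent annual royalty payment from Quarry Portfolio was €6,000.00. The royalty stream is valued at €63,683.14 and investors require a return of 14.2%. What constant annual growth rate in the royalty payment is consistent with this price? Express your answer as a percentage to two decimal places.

P = D₀(1+g)/(r−g) ⇒ P(r−g) = D₀(1+g) ⇒ g(P+D₀) = P·r − D₀
g = (P·r − D₀)/(P + D₀) = (€63,683.14×0.142 − €6,000.00) / (€63,683.14 + €6,000.00) = 0.043669

4.37%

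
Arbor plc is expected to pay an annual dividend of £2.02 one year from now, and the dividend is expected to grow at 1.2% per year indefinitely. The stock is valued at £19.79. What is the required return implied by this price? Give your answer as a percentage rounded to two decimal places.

11.41%

P = D₁/(r − g) ⇒ r = D₁/P + g = £2.0200/£19.79 + 0.012 = 0.102072 + 0.012 = 0.114072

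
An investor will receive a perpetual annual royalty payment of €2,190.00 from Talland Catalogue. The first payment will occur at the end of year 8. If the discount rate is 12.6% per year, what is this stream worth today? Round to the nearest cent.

€7573.64

Value at end of year 7: C / r = €2,190.00 / 0.126 = €17,380.9524
Discount to today: PV = €17,380.9524 / (1 + 0.126)^7 = €17,380.9524 / 2.294926 = €7,573.64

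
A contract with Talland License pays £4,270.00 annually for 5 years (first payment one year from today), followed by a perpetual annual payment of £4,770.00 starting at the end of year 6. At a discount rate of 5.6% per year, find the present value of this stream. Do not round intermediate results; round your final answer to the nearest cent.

PV of 5-year annuity: £4,270.00 × [1 − (1+0.056)^−5] / 0.056 = 18184.22097
Perpetuity value at year 5: £4,770.00 / 0.056 = 85178.57143
PV of perpetuity: 85178.57143 / (1+0.056)^5 = 64865.05058
Total PV = 18184.22097 + 64865.05058 = 83049.27155

£83049.27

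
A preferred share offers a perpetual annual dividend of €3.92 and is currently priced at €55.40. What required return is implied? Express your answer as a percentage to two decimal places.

P = C/r ⇒ r = C/P = €3.92/€55.40 = 0.070758

7.08%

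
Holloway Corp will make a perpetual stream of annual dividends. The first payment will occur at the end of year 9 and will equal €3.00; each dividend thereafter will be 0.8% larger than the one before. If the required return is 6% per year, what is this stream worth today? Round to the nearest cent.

€36.20

Value at end of year 8: C₁ / (r − g) = €3.00 / (0.06 − 0.008) = €57.6923
Discount to today: PV = €57.6923 / (1 + 0.06)^8 = €57.6923 / 1.593848 = €36.20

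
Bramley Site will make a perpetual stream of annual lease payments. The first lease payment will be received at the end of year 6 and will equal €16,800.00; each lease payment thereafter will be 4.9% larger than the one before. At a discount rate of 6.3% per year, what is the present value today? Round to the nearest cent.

€884127.55

Value at end of year 5: C₁ / (r − g) = €16,800.00 / (0.063 − 0.049) = €1,200,000.0000
Discount to today: PV = €1,200,000.0000 / (1 + 0.063)^5 = €1,200,000.0000 / 1.357270 = €884,127.55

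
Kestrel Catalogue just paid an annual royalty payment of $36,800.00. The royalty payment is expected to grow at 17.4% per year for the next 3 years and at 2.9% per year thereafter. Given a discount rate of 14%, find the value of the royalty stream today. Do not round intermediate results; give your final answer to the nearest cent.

D_1 = 43203.20000
D_2 = 50720.55680
D_3 = 59545.93368
Terminal value at year 3: TV = D_3×(1+g_2)/(r−g_2) = 61272.76576/0.111 = 552006.89874
P_0 = D_1/(1+r)^1 + D_2/(1+r)^2 + D_3/(1+r)^3 + TV/(1+r)^3
    = 37897.54386 + 39027.82148 + 40191.80914 + 372588.93340 = 489706.10788

$489706.11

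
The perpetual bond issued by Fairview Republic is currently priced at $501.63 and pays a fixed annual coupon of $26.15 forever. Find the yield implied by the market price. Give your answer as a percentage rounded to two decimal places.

5.21%

P = C/r ⇒ r = C/P = $26.15/$501.63 = 0.052130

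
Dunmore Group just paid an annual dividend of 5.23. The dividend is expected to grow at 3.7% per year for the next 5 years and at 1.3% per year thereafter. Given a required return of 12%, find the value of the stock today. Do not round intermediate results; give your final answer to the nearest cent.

D_1 = 5.42351
D_2 = 5.62418
D_3 = 5.83227
D_4 = 6.04807
D_5 = 6.27185
Terminal value at year 5: TV = D_5×(1+g_2)/(r−g_2) = 6.35338/0.107 = 59.37739
P_0 = D_1/(1+r)^1 + D_2/(1+r)^2 + D_3/(1+r)^3 + D_4/(1+r)^4 + D_5/(1+r)^5 + TV/(1+r)^5
    = 4.84242 + 4.48356 + 4.15130 + 3.84366 + 3.55881 + 33.69233 = 54.57208

54.57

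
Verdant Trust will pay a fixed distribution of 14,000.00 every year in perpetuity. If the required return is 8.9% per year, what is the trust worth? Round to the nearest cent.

157303.37

Level perpetuity: PV = C / r = 14,000.00 / 0.089 = 157,303.37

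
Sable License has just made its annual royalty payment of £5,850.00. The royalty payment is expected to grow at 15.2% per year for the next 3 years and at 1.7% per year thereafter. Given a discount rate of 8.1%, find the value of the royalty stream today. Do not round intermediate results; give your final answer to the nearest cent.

£132464.36

D_1 = 6739.20000
D_2 = 7763.55840
D_3 = 8943.61928
Terminal value at year 3: TV = D_3×(1+g_2)/(r−g_2) = 9095.66080/0.064 = 142119.70007
P_0 = D_1/(1+r)^1 + D_2/(1+r)^2 + D_3/(1+r)^3 + TV/(1+r)^3
    = 6234.22757 + 6643.69117 + 7080.04832 + 112506.39278 = 132464.35984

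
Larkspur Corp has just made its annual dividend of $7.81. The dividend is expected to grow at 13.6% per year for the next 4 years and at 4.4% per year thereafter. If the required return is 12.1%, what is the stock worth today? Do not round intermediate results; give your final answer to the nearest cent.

D_1 = 8.87216
D_2 = 10.07877
D_3 = 11.44949
D_4 = 13.00662
Terminal value at year 4: TV = D_4×(1+g_2)/(r−g_2) = 13.57891/0.077 = 176.34946
P_0 = D_1/(1+r)^1 + D_2/(1+r)^2 + D_3/(1+r)^3 + D_4/(1+r)^4 + TV/(1+r)^4
    = 7.91450 + 8.02041 + 8.12773 + 8.23648 + 111.67390 = 143.97303

$143.97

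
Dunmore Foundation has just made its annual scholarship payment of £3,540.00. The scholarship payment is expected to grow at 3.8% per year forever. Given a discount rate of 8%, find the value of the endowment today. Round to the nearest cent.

£87488.57

D₁ = D₀ × (1 + g) = £3,540.00 × 1.038 = £3,674.5200
Growing perpetuity: P = D₁ / (r − g) = £3,674.5200 / (0.08 − 0.038) = £87,488.57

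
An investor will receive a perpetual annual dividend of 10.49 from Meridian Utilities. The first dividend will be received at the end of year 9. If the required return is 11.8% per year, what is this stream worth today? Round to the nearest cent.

Value at end of year 8: C / r = 10.49 / 0.118 = 88.8983
Discount to today: PV = 88.8983 / (1 + 0.118)^8 = 88.8983 / 2.440813 = 36.42

36.42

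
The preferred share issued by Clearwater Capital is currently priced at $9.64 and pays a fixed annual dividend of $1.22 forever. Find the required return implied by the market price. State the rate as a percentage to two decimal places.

P = C/r ⇒ r = C/P = $1.22/$9.64 = 0.126556

12.66%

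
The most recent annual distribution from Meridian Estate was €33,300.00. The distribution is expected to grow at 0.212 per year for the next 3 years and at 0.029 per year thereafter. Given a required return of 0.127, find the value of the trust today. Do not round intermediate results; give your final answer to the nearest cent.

€550621.40

D_1 = 40359.60000
D_2 = 48915.83520
D_3 = 59285.99226
Terminal value at year 3: TV = D_3×(1+g_2)/(r−g_2) = 61005.28604/0.098 = 622502.91876
P_0 = D_1/(1+r)^1 + D_2/(1+r)^2 + D_3/(1+r)^3 + TV/(1+r)^3
    = 35811.53505 + 38512.49377 + 41417.16278 + 434880.20916 = 550621.40075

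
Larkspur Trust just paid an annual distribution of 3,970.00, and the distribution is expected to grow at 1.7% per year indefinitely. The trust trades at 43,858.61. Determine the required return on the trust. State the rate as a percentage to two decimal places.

D₁ = 3,970.00 × 1.017 = 4,037.4900
P = D₁/(r − g) ⇒ r = D₁/P + g = 4,037.4900/43,858.61 + 0.017 = 0.092057 + 0.017 = 0.109057

10.91%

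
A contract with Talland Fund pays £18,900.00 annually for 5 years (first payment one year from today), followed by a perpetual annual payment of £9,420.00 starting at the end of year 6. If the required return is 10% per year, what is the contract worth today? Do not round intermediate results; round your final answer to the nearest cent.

PV of 5-year annuity: £18,900.00 × [1 − (1+0.1)^−5] / 0.1 = 71645.86994
Perpetuity value at year 5: £9,420.00 / 0.1 = 94200.00000
PV of perpetuity: 94200.00000 / (1+0.1)^5 = 58490.78863
Total PV = 71645.86994 + 58490.78863 = 130136.65857

£130136.66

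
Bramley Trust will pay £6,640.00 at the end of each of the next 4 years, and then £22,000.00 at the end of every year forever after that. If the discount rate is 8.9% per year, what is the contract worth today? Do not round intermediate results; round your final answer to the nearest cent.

£197319.49

PV of 4-year annuity: £6,640.00 × [1 − (1+0.089)^−4] / 0.089 = 21559.04220
Perpetuity value at year 4: £22,000.00 / 0.089 = 247191.01124
PV of perpetuity: 247191.01124 / (1+0.089)^4 = 175760.44972
Total PV = 21559.04220 + 175760.44972 = 197319.49192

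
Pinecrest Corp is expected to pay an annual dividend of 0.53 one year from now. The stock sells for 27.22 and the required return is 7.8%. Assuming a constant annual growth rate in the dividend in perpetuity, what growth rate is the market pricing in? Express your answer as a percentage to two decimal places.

P = D₁/(r−g) ⇒ g = r − D₁/P = 0.078 − 0.53/27.22 = 0.058529

5.85%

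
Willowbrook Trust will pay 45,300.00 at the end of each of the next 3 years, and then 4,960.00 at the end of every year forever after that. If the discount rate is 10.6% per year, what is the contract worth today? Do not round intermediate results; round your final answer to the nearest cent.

PV of 3-year annuity: 45,300.00 × [1 − (1+0.106)^−3] / 0.106 = 111474.98004
Perpetuity value at year 3: 4,960.00 / 0.106 = 46792.45283
PV of perpetuity: 46792.45283 / (1+0.106)^3 = 34586.80380
Total PV = 111474.98004 + 34586.80380 = 146061.78384

146061.78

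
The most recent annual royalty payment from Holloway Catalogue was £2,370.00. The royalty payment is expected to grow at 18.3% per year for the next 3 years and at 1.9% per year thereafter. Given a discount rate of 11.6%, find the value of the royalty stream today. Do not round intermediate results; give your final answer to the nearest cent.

£37654.38

D_1 = 2803.71000
D_2 = 3316.78893
D_3 = 3923.76130
Terminal value at year 3: TV = D_3×(1+g_2)/(r−g_2) = 3998.31277/0.097 = 41219.71927
P_0 = D_1/(1+r)^1 + D_2/(1+r)^2 + D_3/(1+r)^3 + TV/(1+r)^3
    = 2512.28495 + 2663.11209 + 2822.99427 + 29655.99131 = 37654.38262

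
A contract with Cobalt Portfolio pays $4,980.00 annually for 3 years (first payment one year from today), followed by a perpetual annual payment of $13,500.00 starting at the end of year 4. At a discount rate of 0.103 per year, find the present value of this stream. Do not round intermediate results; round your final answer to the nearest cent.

$109991.39

PV of 3-year annuity: $4,980.00 × [1 − (1+0.103)^−3] / 0.103 = 12319.40517
Perpetuity value at year 3: $13,500.00 / 0.103 = 131067.96117
PV of perpetuity: 131067.96117 / (1+0.103)^3 = 97671.98330
Total PV = 12319.40517 + 97671.98330 = 109991.38847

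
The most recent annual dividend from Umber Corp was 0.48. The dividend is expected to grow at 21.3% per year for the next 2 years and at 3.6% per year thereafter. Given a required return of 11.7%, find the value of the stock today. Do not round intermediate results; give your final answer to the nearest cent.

8.33

D_1 = 0.58224
D_2 = 0.70626
Terminal value at year 2: TV = D_2×(1+g_2)/(r−g_2) = 0.73168/0.081 = 9.03312
P_0 = D_1/(1+r)^1 + D_2/(1+r)^2 + TV/(1+r)^2
    = 0.52125 + 0.56605 + 7.23988 = 8.32718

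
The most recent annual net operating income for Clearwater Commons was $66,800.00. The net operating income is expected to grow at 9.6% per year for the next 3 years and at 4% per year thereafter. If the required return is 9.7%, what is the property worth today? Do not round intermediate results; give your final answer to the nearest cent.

$1415511.81

D_1 = 73212.80000
D_2 = 80241.22880
D_3 = 87944.38676
Terminal value at year 3: TV = D_3×(1+g_2)/(r−g_2) = 91462.16224/0.057 = 1604599.33746
P_0 = D_1/(1+r)^1 + D_2/(1+r)^2 + D_3/(1+r)^3 + TV/(1+r)^3
    = 66739.10665 + 66678.26882 + 66617.48644 + 1215476.94557 = 1415511.80748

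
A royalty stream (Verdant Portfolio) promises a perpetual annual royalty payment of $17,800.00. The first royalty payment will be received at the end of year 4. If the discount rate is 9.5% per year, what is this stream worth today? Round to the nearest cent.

Value at end of year 3: C / r = $17,800.00 / 0.095 = $187,368.4211
Discount to today: PV = $187,368.4211 / (1 + 0.095)^3 = $187,368.4211 / 1.312932 = $142,709.88

$142709.88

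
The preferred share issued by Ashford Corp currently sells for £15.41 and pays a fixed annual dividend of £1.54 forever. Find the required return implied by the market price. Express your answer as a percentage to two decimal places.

9.99%

P = C/r ⇒ r = C/P = £1.54/£15.41 = 0.099935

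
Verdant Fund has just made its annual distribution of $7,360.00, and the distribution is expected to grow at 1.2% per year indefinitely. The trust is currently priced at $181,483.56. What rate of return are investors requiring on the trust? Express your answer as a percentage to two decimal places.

D₁ = $7,360.00 × 1.012 = $7,448.3200
P = D₁/(r − g) ⇒ r = D₁/P + g = $7,448.3200/$181,483.56 + 0.012 = 0.041041 + 0.012 = 0.053041

5.30%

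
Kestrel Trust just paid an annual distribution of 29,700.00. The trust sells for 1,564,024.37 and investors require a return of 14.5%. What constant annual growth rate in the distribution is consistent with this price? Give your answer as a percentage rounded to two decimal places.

P = D₀(1+g)/(r−g) ⇒ P(r−g) = D₀(1+g) ⇒ g(P+D₀) = P·r − D₀
g = (P·r − D₀)/(P + D₀) = (1,564,024.37×0.145 − 29,700.00) / (1,564,024.37 + 29,700.00) = 0.123662

12.37%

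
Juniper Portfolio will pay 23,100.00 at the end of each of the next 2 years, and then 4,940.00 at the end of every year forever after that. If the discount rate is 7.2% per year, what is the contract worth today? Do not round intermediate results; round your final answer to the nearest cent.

PV of 2-year annuity: 23,100.00 × [1 − (1+0.072)^−2] / 0.072 = 41649.72711
Perpetuity value at year 2: 4,940.00 / 0.072 = 68611.11111
PV of perpetuity: 68611.11111 / (1+0.072)^2 = 59704.19977
Total PV = 41649.72711 + 59704.19977 = 101353.92688

101353.93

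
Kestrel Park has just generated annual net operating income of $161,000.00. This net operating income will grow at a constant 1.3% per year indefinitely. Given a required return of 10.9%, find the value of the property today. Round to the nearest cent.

D₁ = D₀ × (1 + g) = $161,000.00 × 1.013 = $163,093.0000
Growing perpetuity: P = D₁ / (r − g) = $163,093.0000 / (0.109 − 0.013) = $1,698,885.42

$1698885.42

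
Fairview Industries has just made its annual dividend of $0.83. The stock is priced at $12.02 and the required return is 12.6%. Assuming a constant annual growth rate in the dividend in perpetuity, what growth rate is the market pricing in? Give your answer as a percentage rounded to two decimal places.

P = D₀(1+g)/(r−g) ⇒ P(r−g) = D₀(1+g) ⇒ g(P+D₀) = P·r − D₀
g = (P·r − D₀)/(P + D₀) = ($12.02×0.126 − $0.83) / ($12.02 + $0.83) = 0.053270

5.33%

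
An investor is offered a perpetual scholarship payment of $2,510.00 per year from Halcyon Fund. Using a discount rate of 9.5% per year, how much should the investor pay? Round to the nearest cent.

Level perpetuity: PV = C / r = $2,510.00 / 0.095 = $26,421.05

$26421.05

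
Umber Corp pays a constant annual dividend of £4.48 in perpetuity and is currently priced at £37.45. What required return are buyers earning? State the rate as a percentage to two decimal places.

11.96%

P = C/r ⇒ r = C/P = £4.48/£37.45 = 0.119626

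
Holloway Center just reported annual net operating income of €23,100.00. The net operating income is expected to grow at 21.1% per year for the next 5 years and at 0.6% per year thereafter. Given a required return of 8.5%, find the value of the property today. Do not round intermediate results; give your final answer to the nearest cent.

D_1 = 27974.10000
D_2 = 33876.63510
D_3 = 41024.60511
D_4 = 49680.79678
D_5 = 60163.44490
Terminal value at year 5: TV = D_5×(1+g_2)/(r−g_2) = 60524.42557/0.079 = 766131.96929
P_0 = D_1/(1+r)^1 + D_2/(1+r)^2 + D_3/(1+r)^3 + D_4/(1+r)^4 + D_5/(1+r)^5 + TV/(1+r)^5
    = 25782.58065 + 28776.68678 + 32118.49557 + 35848.38538 + 40011.42368 + 509512.55981 = 672050.13188

€672050.13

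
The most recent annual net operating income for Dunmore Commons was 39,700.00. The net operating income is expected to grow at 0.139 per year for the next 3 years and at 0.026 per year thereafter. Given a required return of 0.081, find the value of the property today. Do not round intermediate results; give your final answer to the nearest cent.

D_1 = 45218.30000
D_2 = 51503.64370
D_3 = 58662.65017
Terminal value at year 3: TV = D_3×(1+g_2)/(r−g_2) = 60187.87908/0.055 = 1094325.07416
P_0 = D_1/(1+r)^1 + D_2/(1+r)^2 + D_3/(1+r)^3 + TV/(1+r)^3
    = 41830.06475 + 44074.41606 + 46439.18583 + 866301.90302 = 998645.56966

998645.57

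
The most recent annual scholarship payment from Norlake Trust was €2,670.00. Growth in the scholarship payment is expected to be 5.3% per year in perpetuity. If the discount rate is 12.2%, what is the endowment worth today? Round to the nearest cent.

D₁ = D₀ × (1 + g) = €2,670.00 × 1.053 = €2,811.5100
Growing perpetuity: P = D₁ / (r − g) = €2,811.5100 / (0.122 − 0.053) = €40,746.52

€40746.52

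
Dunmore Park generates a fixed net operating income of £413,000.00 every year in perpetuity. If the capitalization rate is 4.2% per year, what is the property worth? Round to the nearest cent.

Level perpetuity: PV = C / r = £413,000.00 / 0.042 = £9,833,333.33

£9833333.33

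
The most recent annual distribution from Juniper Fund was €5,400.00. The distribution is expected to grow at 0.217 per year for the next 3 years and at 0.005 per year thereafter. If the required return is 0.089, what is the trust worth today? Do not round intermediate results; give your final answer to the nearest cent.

D_1 = 6571.80000
D_2 = 7997.88060
D_3 = 9733.42069
Terminal value at year 3: TV = D_3×(1+g_2)/(r−g_2) = 9782.08779/0.084 = 116453.42611
P_0 = D_1/(1+r)^1 + D_2/(1+r)^2 + D_3/(1+r)^3 + TV/(1+r)^3
    = 6034.71074 + 6744.02477 + 7536.71088 + 90171.36229 = 110486.80868

€110486.81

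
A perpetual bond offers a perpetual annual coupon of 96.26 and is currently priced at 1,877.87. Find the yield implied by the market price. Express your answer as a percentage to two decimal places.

5.13%

P = C/r ⇒ r = C/P = 96.26/1,877.87 = 0.051260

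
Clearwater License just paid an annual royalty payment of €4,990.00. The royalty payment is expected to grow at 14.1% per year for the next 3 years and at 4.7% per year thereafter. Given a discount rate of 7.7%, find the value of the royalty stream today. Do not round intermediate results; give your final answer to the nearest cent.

€223899.57

D_1 = 5693.59000
D_2 = 6496.38619
D_3 = 7412.37664
Terminal value at year 3: TV = D_3×(1+g_2)/(r−g_2) = 7760.75835/0.03 = 258691.94483
P_0 = D_1/(1+r)^1 + D_2/(1+r)^2 + D_3/(1+r)^3 + TV/(1+r)^3
    = 5286.52739 + 5600.67572 + 5933.49211 + 207078.87453 = 223899.56975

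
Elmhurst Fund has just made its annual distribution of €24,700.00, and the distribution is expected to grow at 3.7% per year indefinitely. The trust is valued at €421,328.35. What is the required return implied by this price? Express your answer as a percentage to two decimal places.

D₁ = €24,700.00 × 1.037 = €25,613.9000
P = D₁/(r − g) ⇒ r = D₁/P + g = €25,613.9000/€421,328.35 + 0.037 = 0.060793 + 0.037 = 0.097793

9.78%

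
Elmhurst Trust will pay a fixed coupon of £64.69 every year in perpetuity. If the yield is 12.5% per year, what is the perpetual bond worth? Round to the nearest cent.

£517.52

Level perpetuity: PV = C / r = £64.69 / 0.125 = £517.52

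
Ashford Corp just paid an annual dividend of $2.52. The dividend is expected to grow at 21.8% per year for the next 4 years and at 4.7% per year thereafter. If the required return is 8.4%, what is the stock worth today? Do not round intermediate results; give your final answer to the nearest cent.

$127.27

D_1 = 3.06936
D_2 = 3.73848
D_3 = 4.55347
D_4 = 5.54613
Terminal value at year 4: TV = D_4×(1+g_2)/(r−g_2) = 5.80679/0.037 = 156.94036
P_0 = D_1/(1+r)^1 + D_2/(1+r)^2 + D_3/(1+r)^3 + D_4/(1+r)^4 + TV/(1+r)^4
    = 2.83151 + 3.18153 + 3.57482 + 4.01673 + 113.66258 = 127.26718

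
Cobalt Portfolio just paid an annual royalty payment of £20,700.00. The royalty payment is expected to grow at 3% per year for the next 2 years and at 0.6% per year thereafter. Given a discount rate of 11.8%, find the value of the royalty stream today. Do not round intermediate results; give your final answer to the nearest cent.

D_1 = 21321.00000
D_2 = 21960.63000
Terminal value at year 2: TV = D_2×(1+g_2)/(r−g_2) = 22092.39378/0.112 = 197253.51589
P_0 = D_1/(1+r)^1 + D_2/(1+r)^2 + TV/(1+r)^2
    = 19070.66190 + 17569.57223 + 157812.40771 = 194452.64183

£194452.64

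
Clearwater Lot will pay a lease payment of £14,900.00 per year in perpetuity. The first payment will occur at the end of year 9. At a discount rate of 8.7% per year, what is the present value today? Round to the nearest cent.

£87867.98

Value at end of year 8: C / r = £14,900.00 / 0.087 = £171,264.3678
Discount to today: PV = £171,264.3678 / (1 + 0.087)^8 = £171,264.3678 / 1.949110 = £87,867.98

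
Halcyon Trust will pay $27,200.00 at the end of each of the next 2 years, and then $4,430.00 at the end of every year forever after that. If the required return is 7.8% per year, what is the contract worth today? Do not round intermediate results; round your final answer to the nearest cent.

PV of 2-year annuity: $27,200.00 × [1 − (1+0.078)^−2] / 0.078 = 48638.13631
Perpetuity value at year 2: $4,430.00 / 0.078 = 56794.87179
PV of perpetuity: 56794.87179 / (1+0.078)^2 = 48873.29298
Total PV = 48638.13631 + 48873.29298 = 97511.42929

$97511.43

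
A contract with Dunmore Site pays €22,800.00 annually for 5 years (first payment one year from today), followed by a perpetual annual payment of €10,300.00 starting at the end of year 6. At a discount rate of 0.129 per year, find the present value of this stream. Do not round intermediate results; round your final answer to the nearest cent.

€123917.84

PV of 5-year annuity: €22,800.00 × [1 − (1+0.129)^−5] / 0.129 = 80388.92617
Perpetuity value at year 5: €10,300.00 / 0.129 = 79844.96124
PV of perpetuity: 79844.96124 / (1+0.129)^5 = 43528.91126
Total PV = 80388.92617 + 43528.91126 = 123917.83743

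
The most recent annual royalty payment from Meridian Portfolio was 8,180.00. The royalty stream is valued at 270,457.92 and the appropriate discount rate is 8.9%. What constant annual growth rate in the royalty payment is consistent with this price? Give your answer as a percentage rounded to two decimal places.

P = D₀(1+g)/(r−g) ⇒ P(r−g) = D₀(1+g) ⇒ g(P+D₀) = P·r − D₀
g = (P·r − D₀)/(P + D₀) = (270,457.92×0.089 − 8,180.00) / (270,457.92 + 8,180.00) = 0.057030

5.70%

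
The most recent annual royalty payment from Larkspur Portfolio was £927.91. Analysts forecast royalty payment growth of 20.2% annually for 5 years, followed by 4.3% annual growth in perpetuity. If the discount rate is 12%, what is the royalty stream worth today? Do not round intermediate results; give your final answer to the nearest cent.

£23658.69

D_1 = 1115.34782
D_2 = 1340.64808
D_3 = 1611.45899
D_4 = 1936.97371
D_5 = 2328.24240
Terminal value at year 5: TV = D_5×(1+g_2)/(r−g_2) = 2428.35682/0.077 = 31537.10156
P_0 = D_1/(1+r)^1 + D_2/(1+r)^2 + D_3/(1+r)^3 + D_4/(1+r)^4 + D_5/(1+r)^5 + TV/(1+r)^5
    = 995.84627 + 1068.75644 + 1147.00468 + 1230.98181 + 1321.10726 + 17894.99838 = 23658.69484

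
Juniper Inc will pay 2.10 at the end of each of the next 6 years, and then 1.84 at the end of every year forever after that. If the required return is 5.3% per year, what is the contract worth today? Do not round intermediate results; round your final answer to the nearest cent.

36.02

PV of 6-year annuity: 2.10 × [1 − (1+0.053)^−6] / 0.053 = 10.55745
Perpetuity value at year 6: 1.84 / 0.053 = 34.71698
PV of perpetuity: 34.71698 / (1+0.053)^6 = 25.46664
Total PV = 10.55745 + 25.46664 = 36.02409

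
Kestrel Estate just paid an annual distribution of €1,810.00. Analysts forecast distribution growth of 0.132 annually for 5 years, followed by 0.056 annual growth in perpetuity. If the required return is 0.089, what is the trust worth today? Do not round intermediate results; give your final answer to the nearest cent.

€80474.67

D_1 = 2048.92000
D_2 = 2319.37744
D_3 = 2625.53526
D_4 = 2972.10592
D_5 = 3364.42390
Terminal value at year 5: TV = D_5×(1+g_2)/(r−g_2) = 3552.83164/0.033 = 107661.56473
P_0 = D_1/(1+r)^1 + D_2/(1+r)^2 + D_3/(1+r)^3 + D_4/(1+r)^4 + D_5/(1+r)^5 + TV/(1+r)^5
    = 1881.46924 + 1955.76049 + 2032.98520 + 2113.25918 + 2196.70283 + 70294.49069 = 80474.66763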